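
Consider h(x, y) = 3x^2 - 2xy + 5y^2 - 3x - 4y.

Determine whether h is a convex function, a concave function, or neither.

h is quadratic, so its Hessian is the constant matrix H = [[6, -2], [-2, 10]].
det(H) = 56, tr(H) = 16.
det(H) > 0 and tr(H) > 0, so H is positive definite everywhere: convex.

convex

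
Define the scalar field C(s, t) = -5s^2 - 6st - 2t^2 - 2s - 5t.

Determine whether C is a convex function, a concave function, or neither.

concave

C is quadratic, so its Hessian is the constant matrix H = [[-10, -6], [-6, -4]].
det(H) = 4, tr(H) = -14.
det(H) > 0 and tr(H) < 0, so H is negative definite everywhere: concave.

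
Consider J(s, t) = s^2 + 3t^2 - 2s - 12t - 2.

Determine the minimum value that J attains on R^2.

-15

J(s,t) separates as P(s) + Q(t) − 2, so its minimum is min P + min Q − 2.
P'(s) = 2s - 2 vanishes at s ∈ {1}; Q'(t) = 6(t - 2) vanishes at t ∈ {2}.
Local minima of P (where P''>0): P(1)=-1. Local minima of Q: Q(2)=-12.
So the global minimum of J is P(1) + Q(2) − 2 = -1 − 12 − 2 = -15, attained at (1, 2).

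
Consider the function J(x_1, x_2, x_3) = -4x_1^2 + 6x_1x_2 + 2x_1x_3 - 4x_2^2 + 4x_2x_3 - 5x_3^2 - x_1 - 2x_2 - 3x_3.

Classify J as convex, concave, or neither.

J is quadratic, so its Hessian is the constant matrix H = [[-8, 6, 2], [6, -8, 4], [2, 4, -10]].
Leading principal minors: -8, 28, -24.
Signs alternate −, +, − ⇒ H ≺ 0 ⇒ concave.

concave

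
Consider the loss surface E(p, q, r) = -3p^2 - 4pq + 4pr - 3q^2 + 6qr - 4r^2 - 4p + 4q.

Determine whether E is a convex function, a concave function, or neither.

E is quadratic, so its Hessian is the constant matrix H = [[-6, -4, 4], [-4, -6, 6], [4, 6, -8]].
Leading principal minors: -6, 20, -40.
Signs alternate −, +, − ⇒ H ≺ 0 ⇒ concave.

concave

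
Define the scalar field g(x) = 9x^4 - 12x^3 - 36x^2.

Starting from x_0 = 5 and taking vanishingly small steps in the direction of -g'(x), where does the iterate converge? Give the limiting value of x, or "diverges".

2

g'(x) = 36x(x - 2)(x + 1), so g'(5) = 3240.
Gradient descent moves in the -g' direction, i.e. x is decreasing.
The nearest critical point in that direction is x = 2, where g'' = 216 > 0 (a local minimum). The iterate converges there.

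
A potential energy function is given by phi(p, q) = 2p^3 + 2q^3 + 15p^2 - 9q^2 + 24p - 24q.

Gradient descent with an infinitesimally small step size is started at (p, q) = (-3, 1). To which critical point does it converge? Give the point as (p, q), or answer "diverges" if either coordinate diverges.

phi is separable, so gradient descent decouples: p follows -∂phi/∂p, q follows -∂phi/∂q.
∂phi/∂p = 6(p + 1)(p + 4); at p=-3 this is -12, so p increases.
∂phi/∂q = 6(q - 4)(q + 1); at q=1 this is -36, so q increases.
p converges to its nearest critical value -1 (a local min of the p-part); q converges to 4. The iterate converges to (-1, 4).

(-1, 4)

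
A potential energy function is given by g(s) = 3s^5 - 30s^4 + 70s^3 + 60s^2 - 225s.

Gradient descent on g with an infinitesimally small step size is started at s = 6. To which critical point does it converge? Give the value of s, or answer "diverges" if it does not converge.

5

g'(s) = 15(s - 5)(s - 3)(s - 1)(s + 1), so g'(6) = 1575.
Gradient descent moves in the -g' direction, i.e. s is decreasing.
The nearest critical point in that direction is s = 5, where g'' = 720 > 0 (a local minimum). The iterate converges there.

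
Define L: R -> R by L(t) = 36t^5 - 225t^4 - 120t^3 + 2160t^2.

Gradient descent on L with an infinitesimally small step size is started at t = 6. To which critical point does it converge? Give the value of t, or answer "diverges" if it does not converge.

L'(t) = 180t(t - 4)(t - 3)(t + 2), so L'(6) = 51840.
Gradient descent moves in the -L' direction, i.e. t is decreasing.
The nearest critical point in that direction is t = 4, where L'' = 4320 > 0 (a local minimum). The iterate converges there.

4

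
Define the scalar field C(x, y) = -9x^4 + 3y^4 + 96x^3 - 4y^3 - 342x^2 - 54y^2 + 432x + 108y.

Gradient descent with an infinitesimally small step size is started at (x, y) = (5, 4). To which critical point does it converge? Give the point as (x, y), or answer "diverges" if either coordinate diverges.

C is separable, so gradient descent decouples: x follows -∂C/∂x, y follows -∂C/∂y.
∂C/∂x = -36(x - 4)(x - 3)(x - 1); at x=5 this is -288, so x increases.
∂C/∂y = 12(y - 3)(y - 1)(y + 3); at y=4 this is 252, so y decreases.
The x-coordinate has no critical point in that direction and runs off to infinity.

diverges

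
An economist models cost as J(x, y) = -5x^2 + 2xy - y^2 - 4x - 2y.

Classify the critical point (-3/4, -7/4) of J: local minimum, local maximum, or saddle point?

The Hessian of J is constant: H = [[-10, 2], [2, -2]].
det(H) = (-10)·(-2) − 2² = 16.
det(H) > 0 and tr(H) = -12 < 0, so H is negative definite and the point is a local maximum.

local maximum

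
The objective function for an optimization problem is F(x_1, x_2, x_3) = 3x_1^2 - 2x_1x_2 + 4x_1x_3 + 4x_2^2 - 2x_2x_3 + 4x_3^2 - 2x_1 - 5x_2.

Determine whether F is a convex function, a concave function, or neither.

convex

F is quadratic, so its Hessian is the constant matrix H = [[6, -2, 4], [-2, 8, -2], [4, -2, 8]].
Leading principal minors: 6, 44, 232.
All positive ⇒ H ≻ 0 ⇒ convex.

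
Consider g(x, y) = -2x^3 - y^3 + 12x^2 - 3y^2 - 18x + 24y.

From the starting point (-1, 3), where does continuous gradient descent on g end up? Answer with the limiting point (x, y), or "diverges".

g is separable, so gradient descent decouples: x follows -∂g/∂x, y follows -∂g/∂y.
∂g/∂x = -6(x - 3)(x - 1); at x=-1 this is -48, so x increases.
∂g/∂y = -3(y - 2)(y + 4); at y=3 this is -21, so y increases.
The y-coordinate has no critical point in that direction and runs off to infinity.

diverges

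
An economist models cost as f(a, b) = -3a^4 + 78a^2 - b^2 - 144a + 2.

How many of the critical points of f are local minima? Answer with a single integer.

f separates as a function of a plus a function of b, so ∇f=0 decouples.
∂f/∂a = -12(a - 3)(a - 1)(a + 4) = 0 at a ∈ {-4, 1, 3}; ∂f/∂b = -2b = 0 at b ∈ {0}.
The Hessian is diagonal: diag(f_aa, f_bb). Second derivatives: f_aa(-4)=-420, f_aa(1)=120, f_aa(3)=-168; f_bb(0)=-2.
Local minima occur where both diagonal entries positive: none. Count: 0.

0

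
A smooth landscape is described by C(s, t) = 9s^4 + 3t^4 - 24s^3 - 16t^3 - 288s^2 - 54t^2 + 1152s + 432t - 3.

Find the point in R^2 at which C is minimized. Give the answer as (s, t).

(-4, -3)

C(s,t) separates as P(s) + Q(t) − 3, so its minimum is min P + min Q − 3.
P'(s) = 36(s - 4)(s - 2)(s + 4) vanishes at s ∈ {-4, 2, 4}; Q'(t) = 12(t - 4)(t - 3)(t + 3) vanishes at t ∈ {-3, 3, 4}.
Local minima of P (where P''>0): P(-4)=-5376, P(4)=768. Local minima of Q: Q(-3)=-1107, Q(4)=608.
So the global minimum of C is P(-4) + Q(-3) − 3 = -5376 − 1107 − 3 = -6486, attained at (-4, -3).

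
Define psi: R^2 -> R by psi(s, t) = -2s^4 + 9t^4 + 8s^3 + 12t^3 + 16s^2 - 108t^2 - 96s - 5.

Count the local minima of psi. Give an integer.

2

psi separates as a function of s plus a function of t, so ∇psi=0 decouples.
∂psi/∂s = -8(s - 3)(s - 2)(s + 2) = 0 at s ∈ {-2, 2, 3}; ∂psi/∂t = 36t(t - 2)(t + 3) = 0 at t ∈ {-3, 0, 2}.
The Hessian is diagonal: diag(psi_ss, psi_tt). Second derivatives: psi_ss(-2)=-160, psi_ss(2)=32, psi_ss(3)=-40; psi_tt(-3)=540, psi_tt(0)=-216, psi_tt(2)=360.
Local minima occur where both diagonal entries positive: (2, -3), (2, 2). Count: 2.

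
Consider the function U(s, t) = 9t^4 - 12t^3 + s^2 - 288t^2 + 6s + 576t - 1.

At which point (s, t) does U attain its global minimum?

(-3, -4)

U(s,t) separates as P(s) + Q(t) − 1, so its minimum is min P + min Q − 1.
P'(s) = 2s + 6 vanishes at s ∈ {-3}; Q'(t) = 36(t - 4)(t - 1)(t + 4) vanishes at t ∈ {-4, 1, 4}.
Local minima of P (where P''>0): P(-3)=-9. Local minima of Q: Q(-4)=-3840, Q(4)=-768.
So the global minimum of U is P(-3) + Q(-4) − 1 = -9 − 3840 − 1 = -3850, attained at (-3, -4).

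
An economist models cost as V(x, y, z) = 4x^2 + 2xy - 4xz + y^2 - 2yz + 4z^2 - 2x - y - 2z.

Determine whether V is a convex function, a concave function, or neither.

convex

V is quadratic, so its Hessian is the constant matrix H = [[8, 2, -4], [2, 2, -2], [-4, -2, 8]].
Leading principal minors: 8, 12, 64.
All positive ⇒ H ≻ 0 ⇒ convex.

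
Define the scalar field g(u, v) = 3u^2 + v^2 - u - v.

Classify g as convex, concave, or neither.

convex

g is quadratic, so its Hessian is the constant matrix H = [[6, 0], [0, 2]].
det(H) = 12, tr(H) = 8.
det(H) > 0 and tr(H) > 0, so H is positive definite everywhere: convex.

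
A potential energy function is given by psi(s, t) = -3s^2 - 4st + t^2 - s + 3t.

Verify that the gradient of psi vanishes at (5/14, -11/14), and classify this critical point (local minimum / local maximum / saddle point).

saddle point

∇psi = (-6s - 4t - 1, -4s + 2t + 3); substituting (5/14, -11/14) gives ∇psi = (0, 0), so (5/14, -11/14) is indeed a critical point.
The Hessian of psi is constant: H = [[-6, -4], [-4, 2]].
det(H) = (-6)·2 − (-4)² = -28.
Since det(H) < 0, H is indefinite and the critical point is a saddle point.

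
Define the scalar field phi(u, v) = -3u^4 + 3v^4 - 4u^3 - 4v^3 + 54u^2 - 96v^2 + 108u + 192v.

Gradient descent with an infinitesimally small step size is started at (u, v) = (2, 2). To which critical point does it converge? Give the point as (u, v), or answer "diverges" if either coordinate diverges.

phi is separable, so gradient descent decouples: u follows -∂phi/∂u, v follows -∂phi/∂v.
∂phi/∂u = -12(u - 3)(u + 1)(u + 3); at u=2 this is 180, so u decreases.
∂phi/∂v = 12(v - 4)(v - 1)(v + 4); at v=2 this is -144, so v increases.
u converges to its nearest critical value -1 (a local min of the u-part); v converges to 4. The iterate converges to (-1, 4).

(-1, 4)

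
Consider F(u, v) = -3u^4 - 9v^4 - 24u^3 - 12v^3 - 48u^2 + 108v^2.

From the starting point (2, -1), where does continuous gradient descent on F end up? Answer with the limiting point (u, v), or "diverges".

diverges

F is separable, so gradient descent decouples: u follows -∂F/∂u, v follows -∂F/∂v.
∂F/∂u = -12u(u + 2)(u + 4); at u=2 this is -576, so u increases.
∂F/∂v = -36v(v - 2)(v + 3); at v=-1 this is -216, so v increases.
The u-coordinate has no critical point in that direction and runs off to infinity.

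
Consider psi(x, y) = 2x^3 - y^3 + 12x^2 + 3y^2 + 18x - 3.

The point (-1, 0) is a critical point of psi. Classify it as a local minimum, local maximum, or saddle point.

The mixed partial ∂²psi/∂x∂y is 0, so the Hessian at any point is diag(psi_xx, psi_yy) = diag(12(x + 2), 6(-y + 1)).
At (-1, 0): H = diag(12, 6).
Both eigenvalues are positive, so H is positive definite: a local minimum.

local minimum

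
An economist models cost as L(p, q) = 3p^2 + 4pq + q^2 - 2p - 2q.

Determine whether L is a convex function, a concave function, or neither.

L is quadratic, so its Hessian is the constant matrix H = [[6, 4], [4, 2]].
det(H) = -4, tr(H) = 8.
det(H) < 0, so H is indefinite: neither convex nor concave.

neither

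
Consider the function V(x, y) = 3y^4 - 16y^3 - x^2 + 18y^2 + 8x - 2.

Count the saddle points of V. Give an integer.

2

V separates as a function of x plus a function of y, so ∇V=0 decouples.
∂V/∂x = -2(x - 4) = 0 at x ∈ {4}; ∂V/∂y = 12y(y - 3)(y - 1) = 0 at y ∈ {0, 1, 3}.
The Hessian is diagonal: diag(V_xx, V_yy). Second derivatives: V_xx(4)=-2; V_yy(0)=36, V_yy(1)=-24, V_yy(3)=72.
Saddle points occur where the two diagonal entries have opposite signs: (4, 0), (4, 3). Count: 2.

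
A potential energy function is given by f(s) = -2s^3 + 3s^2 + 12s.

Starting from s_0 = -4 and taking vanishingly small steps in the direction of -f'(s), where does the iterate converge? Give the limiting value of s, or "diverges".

-1

f'(s) = -6(s - 2)(s + 1), so f'(-4) = -108.
Gradient descent moves in the -f' direction, i.e. s is increasing.
The nearest critical point in that direction is s = -1, where f'' = 18 > 0 (a local minimum). The iterate converges there.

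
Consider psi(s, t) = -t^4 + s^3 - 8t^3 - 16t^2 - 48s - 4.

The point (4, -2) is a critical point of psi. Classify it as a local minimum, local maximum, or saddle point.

local minimum

The mixed partial ∂²psi/∂s∂t is 0, so the Hessian at any point is diag(psi_ss, psi_tt) = diag(6s, -4(3t^2 + 12t + 8)).
At (4, -2): H = diag(24, 16).
Both eigenvalues are positive, so H is positive definite: a local minimum.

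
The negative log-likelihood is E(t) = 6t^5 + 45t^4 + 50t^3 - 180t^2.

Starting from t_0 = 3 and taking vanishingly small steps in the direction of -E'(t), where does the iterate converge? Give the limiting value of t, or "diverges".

E'(t) = 30t(t - 1)(t + 3)(t + 4), so E'(3) = 7560.
Gradient descent moves in the -E' direction, i.e. t is decreasing.
The nearest critical point in that direction is t = 1, where E'' = 600 > 0 (a local minimum). The iterate converges there.

1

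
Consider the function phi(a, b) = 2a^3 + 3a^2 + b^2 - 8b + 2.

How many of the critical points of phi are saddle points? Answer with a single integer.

phi separates as a function of a plus a function of b, so ∇phi=0 decouples.
∂phi/∂a = 6a(a + 1) = 0 at a ∈ {-1, 0}; ∂phi/∂b = 2(b - 4) = 0 at b ∈ {4}.
The Hessian is diagonal: diag(phi_aa, phi_bb). Second derivatives: phi_aa(-1)=-6, phi_aa(0)=6; phi_bb(4)=2.
Saddle points occur where the two diagonal entries have opposite signs: (-1, 4). Count: 1.

1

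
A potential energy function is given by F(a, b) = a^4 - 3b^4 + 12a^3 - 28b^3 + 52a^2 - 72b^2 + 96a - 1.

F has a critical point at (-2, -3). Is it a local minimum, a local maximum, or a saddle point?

The mixed partial ∂²F/∂a∂b is 0, so the Hessian at any point is diag(F_aa, F_bb) = diag(4(3a^2 + 18a + 26), -12(3b^2 + 14b + 12)).
At (-2, -3): H = diag(8, 36).
Both eigenvalues are positive, so H is positive definite: a local minimum.

local minimum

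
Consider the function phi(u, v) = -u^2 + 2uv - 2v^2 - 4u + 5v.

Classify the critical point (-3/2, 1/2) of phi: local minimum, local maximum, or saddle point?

The Hessian of phi is constant: H = [[-2, 2], [2, -4]].
det(H) = (-2)·(-4) − 2² = 4.
det(H) > 0 and tr(H) = -6 < 0, so H is negative definite and the point is a local maximum.

local maximum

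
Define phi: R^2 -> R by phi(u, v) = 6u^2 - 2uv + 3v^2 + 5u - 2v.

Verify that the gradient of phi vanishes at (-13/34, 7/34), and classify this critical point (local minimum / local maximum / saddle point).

local minimum

∇phi = (12u - 2v + 5, -2u + 6v - 2); substituting (-13/34, 7/34) gives ∇phi = (0, 0), so (-13/34, 7/34) is indeed a critical point.
The Hessian of phi is constant: H = [[12, -2], [-2, 6]].
det(H) = 12·6 − (-2)² = 68.
det(H) > 0 and tr(H) = 18 > 0, so H is positive definite and the point is a local minimum.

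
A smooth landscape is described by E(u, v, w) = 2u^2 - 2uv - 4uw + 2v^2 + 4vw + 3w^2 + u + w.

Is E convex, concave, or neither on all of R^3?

E is quadratic, so its Hessian is the constant matrix H = [[4, -2, -4], [-2, 4, 4], [-4, 4, 6]].
Leading principal minors: 4, 12, 8.
All positive ⇒ H ≻ 0 ⇒ convex.

convex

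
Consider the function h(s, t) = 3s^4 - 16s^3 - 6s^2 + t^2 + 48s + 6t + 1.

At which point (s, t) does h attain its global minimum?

h(s,t) separates as P(s) + Q(t) + 1, so its minimum is min P + min Q + 1.
P'(s) = 12(s - 4)(s - 1)(s + 1) vanishes at s ∈ {-1, 1, 4}; Q'(t) = 2(t + 3) vanishes at t ∈ {-3}.
Local minima of P (where P''>0): P(-1)=-35, P(4)=-160. Local minima of Q: Q(-3)=-9.
So the global minimum of h is P(4) + Q(-3) + 1 = -160 − 9 + 1 = -168, attained at (4, -3).

(4, -3)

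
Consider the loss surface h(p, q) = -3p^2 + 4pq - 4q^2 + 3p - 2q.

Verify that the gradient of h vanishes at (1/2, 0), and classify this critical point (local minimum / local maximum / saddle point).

∇h = (-6p + 4q + 3, 4p - 8q - 2); substituting (1/2, 0) gives ∇h = (0, 0), so (1/2, 0) is indeed a critical point.
The Hessian of h is constant: H = [[-6, 4], [4, -8]].
det(H) = (-6)·(-8) − 4² = 32.
det(H) > 0 and tr(H) = -14 < 0, so H is negative definite and the point is a local maximum.

local maximum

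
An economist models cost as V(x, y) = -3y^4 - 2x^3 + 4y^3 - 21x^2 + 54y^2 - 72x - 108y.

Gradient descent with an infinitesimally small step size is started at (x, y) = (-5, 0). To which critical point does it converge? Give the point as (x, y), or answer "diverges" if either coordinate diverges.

(-4, 1)

V is separable, so gradient descent decouples: x follows -∂V/∂x, y follows -∂V/∂y.
∂V/∂x = -6(x + 3)(x + 4); at x=-5 this is -12, so x increases.
∂V/∂y = -12(y - 3)(y - 1)(y + 3); at y=0 this is -108, so y increases.
x converges to its nearest critical value -4 (a local min of the x-part); y converges to 1. The iterate converges to (-4, 1).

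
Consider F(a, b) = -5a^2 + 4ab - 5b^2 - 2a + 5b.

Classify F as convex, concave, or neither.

concave

F is quadratic, so its Hessian is the constant matrix H = [[-10, 4], [4, -10]].
det(H) = 84, tr(H) = -20.
det(H) > 0 and tr(H) < 0, so H is negative definite everywhere: concave.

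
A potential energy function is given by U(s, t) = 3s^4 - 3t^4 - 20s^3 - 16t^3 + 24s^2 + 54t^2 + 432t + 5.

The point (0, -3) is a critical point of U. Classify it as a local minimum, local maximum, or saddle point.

local minimum

The mixed partial ∂²U/∂s∂t is 0, so the Hessian at any point is diag(U_ss, U_tt) = diag(12(3s^2 - 10s + 4), 12(-3t^2 - 8t + 9)).
At (0, -3): H = diag(48, 72).
Both eigenvalues are positive, so H is positive definite: a local minimum.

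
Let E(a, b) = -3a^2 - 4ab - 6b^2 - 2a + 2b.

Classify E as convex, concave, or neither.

E is quadratic, so its Hessian is the constant matrix H = [[-6, -4], [-4, -12]].
det(H) = 56, tr(H) = -18.
det(H) > 0 and tr(H) < 0, so H is negative definite everywhere: concave.

concave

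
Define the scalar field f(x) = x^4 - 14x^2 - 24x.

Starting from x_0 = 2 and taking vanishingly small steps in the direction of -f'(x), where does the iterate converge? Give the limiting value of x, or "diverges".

f'(x) = 4(x - 3)(x + 1)(x + 2), so f'(2) = -48.
Gradient descent moves in the -f' direction, i.e. x is increasing.
The nearest critical point in that direction is x = 3, where f'' = 80 > 0 (a local minimum). The iterate converges there.

3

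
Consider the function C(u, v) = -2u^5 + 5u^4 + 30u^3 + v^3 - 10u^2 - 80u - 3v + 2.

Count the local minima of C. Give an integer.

2

C separates as a function of u plus a function of v, so ∇C=0 decouples.
∂C/∂u = -10(u - 4)(u - 1)(u + 1)(u + 2) = 0 at u ∈ {-2, -1, 1, 4}; ∂C/∂v = 3(v - 1)(v + 1) = 0 at v ∈ {-1, 1}.
The Hessian is diagonal: diag(C_uu, C_vv). Second derivatives: C_uu(-2)=180, C_uu(-1)=-100, C_uu(1)=180, C_uu(4)=-900; C_vv(-1)=-6, C_vv(1)=6.
Local minima occur where both diagonal entries positive: (-2, 1), (1, 1). Count: 2.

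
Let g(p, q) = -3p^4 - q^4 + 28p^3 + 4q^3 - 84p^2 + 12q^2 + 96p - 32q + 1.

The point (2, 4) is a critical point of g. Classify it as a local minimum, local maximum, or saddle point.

saddle point

The mixed partial ∂²g/∂p∂q is 0, so the Hessian at any point is diag(g_pp, g_qq) = diag(12(-3p^2 + 14p - 14), 12(-q^2 + 2q + 2)).
At (2, 4): H = diag(24, -72).
The eigenvalues have opposite signs, so H is indefinite: a saddle point.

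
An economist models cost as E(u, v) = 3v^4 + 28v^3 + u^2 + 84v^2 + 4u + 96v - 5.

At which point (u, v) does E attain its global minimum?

(-2, -4)

E(u,v) separates as P(u) + Q(v) − 5, so its minimum is min P + min Q − 5.
P'(u) = 2u + 4 vanishes at u ∈ {-2}; Q'(v) = 12(v + 1)(v + 2)(v + 4) vanishes at v ∈ {-4, -2, -1}.
Local minima of P (where P''>0): P(-2)=-4. Local minima of Q: Q(-4)=-64, Q(-1)=-37.
So the global minimum of E is P(-2) + Q(-4) − 5 = -4 − 64 − 5 = -73, attained at (-2, -4).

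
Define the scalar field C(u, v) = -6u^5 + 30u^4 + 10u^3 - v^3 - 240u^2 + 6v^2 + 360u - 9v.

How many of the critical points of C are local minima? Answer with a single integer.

C separates as a function of u plus a function of v, so ∇C=0 decouples.
∂C/∂u = -30(u - 3)(u - 2)(u - 1)(u + 2) = 0 at u ∈ {-2, 1, 2, 3}; ∂C/∂v = -3(v - 3)(v - 1) = 0 at v ∈ {1, 3}.
The Hessian is diagonal: diag(C_uu, C_vv). Second derivatives: C_uu(-2)=1800, C_uu(1)=-180, C_uu(2)=120, C_uu(3)=-300; C_vv(1)=6, C_vv(3)=-6.
Local minima occur where both diagonal entries positive: (-2, 1), (2, 1). Count: 2.

2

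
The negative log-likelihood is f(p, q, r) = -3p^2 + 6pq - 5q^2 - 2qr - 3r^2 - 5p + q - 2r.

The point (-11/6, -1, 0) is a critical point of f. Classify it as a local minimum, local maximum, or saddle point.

local maximum

The Hessian is constant: H = [[-6, 6, 0], [6, -10, -2], [0, -2, -6]].
Leading principal minors: Δ₁ = -6, Δ₂ = 24, Δ₃ = -120.
The minors alternate sign starting negative (−, +, −), so H is negative definite: a local maximum.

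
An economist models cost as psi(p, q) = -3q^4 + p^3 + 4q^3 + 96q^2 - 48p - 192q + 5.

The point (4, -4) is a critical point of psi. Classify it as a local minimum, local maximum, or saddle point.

saddle point

The mixed partial ∂²psi/∂p∂q is 0, so the Hessian at any point is diag(psi_pp, psi_qq) = diag(6p, 12(-3q^2 + 2q + 16)).
At (4, -4): H = diag(24, -480).
The eigenvalues have opposite signs, so H is indefinite: a saddle point.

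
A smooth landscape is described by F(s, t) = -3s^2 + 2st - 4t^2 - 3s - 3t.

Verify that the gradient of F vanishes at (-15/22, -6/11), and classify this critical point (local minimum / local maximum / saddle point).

local maximum

∇F = (-6s + 2t - 3, 2s - 8t - 3); substituting (-15/22, -6/11) gives ∇F = (0, 0), so (-15/22, -6/11) is indeed a critical point.
The Hessian of F is constant: H = [[-6, 2], [2, -8]].
det(H) = (-6)·(-8) − 2² = 44.
det(H) > 0 and tr(H) = -14 < 0, so H is negative definite and the point is a local maximum.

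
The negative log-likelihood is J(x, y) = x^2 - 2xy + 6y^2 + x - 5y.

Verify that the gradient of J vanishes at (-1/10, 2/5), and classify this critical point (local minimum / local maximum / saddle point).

∇J = (2x - 2y + 1, -2x + 12y - 5); substituting (-1/10, 2/5) gives ∇J = (0, 0), so (-1/10, 2/5) is indeed a critical point.
The Hessian of J is constant: H = [[2, -2], [-2, 12]].
det(H) = 2·12 − (-2)² = 20.
det(H) > 0 and tr(H) = 14 > 0, so H is positive definite and the point is a local minimum.

local minimum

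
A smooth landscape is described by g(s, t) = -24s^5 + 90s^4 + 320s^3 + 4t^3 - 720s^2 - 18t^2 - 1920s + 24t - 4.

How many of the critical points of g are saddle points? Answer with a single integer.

4

g separates as a function of s plus a function of t, so ∇g=0 decouples.
∂g/∂s = -120(s - 4)(s - 2)(s + 1)(s + 2) = 0 at s ∈ {-2, -1, 2, 4}; ∂g/∂t = 12(t - 2)(t - 1) = 0 at t ∈ {1, 2}.
The Hessian is diagonal: diag(g_ss, g_tt). Second derivatives: g_ss(-2)=2880, g_ss(-1)=-1800, g_ss(2)=2880, g_ss(4)=-7200; g_tt(1)=-12, g_tt(2)=12.
Saddle points occur where the two diagonal entries have opposite signs: (-2, 1), (-1, 2), (2, 1), (4, 2). Count: 4.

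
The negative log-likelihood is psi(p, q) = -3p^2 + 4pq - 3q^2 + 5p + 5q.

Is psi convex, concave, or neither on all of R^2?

concave

psi is quadratic, so its Hessian is the constant matrix H = [[-6, 4], [4, -6]].
det(H) = 20, tr(H) = -12.
det(H) > 0 and tr(H) < 0, so H is negative definite everywhere: concave.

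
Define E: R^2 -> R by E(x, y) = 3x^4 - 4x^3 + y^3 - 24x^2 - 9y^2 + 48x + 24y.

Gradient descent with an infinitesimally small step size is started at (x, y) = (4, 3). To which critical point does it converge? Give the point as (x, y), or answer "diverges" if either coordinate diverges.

E is separable, so gradient descent decouples: x follows -∂E/∂x, y follows -∂E/∂y.
∂E/∂x = 12(x - 2)(x - 1)(x + 2); at x=4 this is 432, so x decreases.
∂E/∂y = 3(y - 4)(y - 2); at y=3 this is -3, so y increases.
x converges to its nearest critical value 2 (a local min of the x-part); y converges to 4. The iterate converges to (2, 4).

(2, 4)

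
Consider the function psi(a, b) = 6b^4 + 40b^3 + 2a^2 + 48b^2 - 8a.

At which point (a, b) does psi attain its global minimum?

(2, -4)

psi(a,b) separates as P(a) + Q(b), so its minimum is min P + min Q.
P'(a) = 4a - 8 vanishes at a ∈ {2}; Q'(b) = 24b(b + 1)(b + 4) vanishes at b ∈ {-4, -1, 0}.
Local minima of P (where P''>0): P(2)=-8. Local minima of Q: Q(-4)=-256, Q(0)=0.
So the global minimum of psi is P(2) + Q(-4) = -8 − 256 = -264, attained at (2, -4).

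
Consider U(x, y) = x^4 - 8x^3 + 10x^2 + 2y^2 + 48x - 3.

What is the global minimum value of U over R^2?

-32

U(x,y) separates as P(x) + Q(y) − 3, so its minimum is min P + min Q − 3.
P'(x) = 4(x - 4)(x - 3)(x + 1) vanishes at x ∈ {-1, 3, 4}; Q'(y) = 4y vanishes at y ∈ {0}.
Local minima of P (where P''>0): P(-1)=-29, P(4)=96. Local minima of Q: Q(0)=0.
So the global minimum of U is P(-1) + Q(0) − 3 = -29 + 0 − 3 = -32, attained at (-1, 0).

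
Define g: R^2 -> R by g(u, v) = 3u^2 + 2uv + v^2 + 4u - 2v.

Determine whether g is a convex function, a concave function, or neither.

convex

g is quadratic, so its Hessian is the constant matrix H = [[6, 2], [2, 2]].
det(H) = 8, tr(H) = 8.
det(H) > 0 and tr(H) > 0, so H is positive definite everywhere: convex.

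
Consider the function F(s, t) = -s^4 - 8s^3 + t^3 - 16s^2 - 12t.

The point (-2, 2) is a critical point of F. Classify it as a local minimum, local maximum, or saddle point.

The mixed partial ∂²F/∂s∂t is 0, so the Hessian at any point is diag(F_ss, F_tt) = diag(-4(3s^2 + 12s + 8), 6t).
At (-2, 2): H = diag(16, 12).
Both eigenvalues are positive, so H is positive definite: a local minimum.

local minimum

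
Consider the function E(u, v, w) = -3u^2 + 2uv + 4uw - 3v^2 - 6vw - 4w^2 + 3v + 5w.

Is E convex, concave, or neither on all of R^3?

concave

E is quadratic, so its Hessian is the constant matrix H = [[-6, 2, 4], [2, -6, -6], [4, -6, -8]].
Leading principal minors: -6, 32, -40.
Signs alternate −, +, − ⇒ H ≺ 0 ⇒ concave.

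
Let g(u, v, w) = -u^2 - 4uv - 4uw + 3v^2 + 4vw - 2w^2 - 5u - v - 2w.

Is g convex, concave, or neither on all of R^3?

neither

g is quadratic, so its Hessian is the constant matrix H = [[-2, -4, -4], [-4, 6, 4], [-4, 4, -4]].
Leading principal minors: -2, -28, 176.
Neither pattern holds ⇒ H is indefinite ⇒ neither convex nor concave.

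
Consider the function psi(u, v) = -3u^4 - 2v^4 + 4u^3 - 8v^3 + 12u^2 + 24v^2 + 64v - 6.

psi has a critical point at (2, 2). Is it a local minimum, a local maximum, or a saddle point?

The mixed partial ∂²psi/∂u∂v is 0, so the Hessian at any point is diag(psi_uu, psi_vv) = diag(12(-3u^2 + 2u + 2), 24(-v^2 - 2v + 2)).
At (2, 2): H = diag(-72, -144).
Both eigenvalues are negative, so H is negative definite: a local maximum.

local maximum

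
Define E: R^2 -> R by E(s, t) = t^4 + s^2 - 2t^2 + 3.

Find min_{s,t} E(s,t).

2

E(s,t) separates as P(s) + Q(t) + 3, so its minimum is min P + min Q + 3.
P'(s) = 2s vanishes at s ∈ {0}; Q'(t) = 4t(t - 1)(t + 1) vanishes at t ∈ {-1, 0, 1}.
Local minima of P (where P''>0): P(0)=0. Local minima of Q: Q(-1)=-1, Q(1)=-1.
So the global minimum of E is P(0) + Q(-1) + 3 = 0 − 1 + 3 = 2, attained at (0, -1).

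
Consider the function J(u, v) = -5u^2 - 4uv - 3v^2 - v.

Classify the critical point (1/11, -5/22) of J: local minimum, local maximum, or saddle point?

local maximum

The Hessian of J is constant: H = [[-10, -4], [-4, -6]].
det(H) = (-10)·(-6) − (-4)² = 44.
det(H) > 0 and tr(H) = -16 < 0, so H is negative definite and the point is a local maximum.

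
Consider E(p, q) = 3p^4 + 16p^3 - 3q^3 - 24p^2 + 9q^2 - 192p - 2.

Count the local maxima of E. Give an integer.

E separates as a function of p plus a function of q, so ∇E=0 decouples.
∂E/∂p = 12(p - 2)(p + 2)(p + 4) = 0 at p ∈ {-4, -2, 2}; ∂E/∂q = -9q(q - 2) = 0 at q ∈ {0, 2}.
The Hessian is diagonal: diag(E_pp, E_qq). Second derivatives: E_pp(-4)=144, E_pp(-2)=-96, E_pp(2)=288; E_qq(0)=18, E_qq(2)=-18.
Local maxima occur where both diagonal entries negative: (-2, 2). Count: 1.

1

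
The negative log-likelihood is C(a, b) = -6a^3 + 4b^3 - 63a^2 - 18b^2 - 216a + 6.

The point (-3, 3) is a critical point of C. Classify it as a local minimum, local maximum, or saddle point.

The mixed partial ∂²C/∂a∂b is 0, so the Hessian at any point is diag(C_aa, C_bb) = diag(-18(2a + 7), 12(2b - 3)).
At (-3, 3): H = diag(-18, 36).
The eigenvalues have opposite signs, so H is indefinite: a saddle point.

saddle point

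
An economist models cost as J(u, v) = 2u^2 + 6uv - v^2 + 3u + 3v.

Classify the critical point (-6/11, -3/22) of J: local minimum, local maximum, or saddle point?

The Hessian of J is constant: H = [[4, 6], [6, -2]].
det(H) = 4·(-2) − 6² = -44.
Since det(H) < 0, H is indefinite and the critical point is a saddle point.

saddle point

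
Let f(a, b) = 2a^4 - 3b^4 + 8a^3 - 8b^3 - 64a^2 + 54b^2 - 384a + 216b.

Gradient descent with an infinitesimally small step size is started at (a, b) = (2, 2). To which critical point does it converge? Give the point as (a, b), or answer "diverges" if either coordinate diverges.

f is separable, so gradient descent decouples: a follows -∂f/∂a, b follows -∂f/∂b.
∂f/∂a = 8(a - 4)(a + 3)(a + 4); at a=2 this is -480, so a increases.
∂f/∂b = -12(b - 3)(b + 2)(b + 3); at b=2 this is 240, so b decreases.
a converges to its nearest critical value 4 (a local min of the a-part); b converges to -2. The iterate converges to (4, -2).

(4, -2)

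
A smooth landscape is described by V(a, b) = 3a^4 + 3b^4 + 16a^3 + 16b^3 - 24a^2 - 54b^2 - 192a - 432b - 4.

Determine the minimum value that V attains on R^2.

-1415

V(a,b) separates as P(a) + Q(b) − 4, so its minimum is min P + min Q − 4.
P'(a) = 12(a - 2)(a + 2)(a + 4) vanishes at a ∈ {-4, -2, 2}; Q'(b) = 12(b - 3)(b + 3)(b + 4) vanishes at b ∈ {-4, -3, 3}.
Local minima of P (where P''>0): P(-4)=128, P(2)=-304. Local minima of Q: Q(-4)=608, Q(3)=-1107.
So the global minimum of V is P(2) + Q(3) − 4 = -304 − 1107 − 4 = -1415, attained at (2, 3).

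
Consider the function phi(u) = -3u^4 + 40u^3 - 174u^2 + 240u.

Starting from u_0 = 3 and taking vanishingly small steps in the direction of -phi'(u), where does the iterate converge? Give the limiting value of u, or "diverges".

4

phi'(u) = -12(u - 5)(u - 4)(u - 1), so phi'(3) = -48.
Gradient descent moves in the -phi' direction, i.e. u is increasing.
The nearest critical point in that direction is u = 4, where phi'' = 36 > 0 (a local minimum). The iterate converges there.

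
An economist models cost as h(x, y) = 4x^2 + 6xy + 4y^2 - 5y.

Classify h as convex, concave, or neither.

convex

h is quadratic, so its Hessian is the constant matrix H = [[8, 6], [6, 8]].
det(H) = 28, tr(H) = 16.
det(H) > 0 and tr(H) > 0, so H is positive definite everywhere: convex.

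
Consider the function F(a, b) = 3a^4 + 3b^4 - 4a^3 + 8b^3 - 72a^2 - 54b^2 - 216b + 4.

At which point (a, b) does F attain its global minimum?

(4, 3)

F(a,b) separates as P(a) + Q(b) + 4, so its minimum is min P + min Q + 4.
P'(a) = 12a(a - 4)(a + 3) vanishes at a ∈ {-3, 0, 4}; Q'(b) = 12(b - 3)(b + 2)(b + 3) vanishes at b ∈ {-3, -2, 3}.
Local minima of P (where P''>0): P(-3)=-297, P(4)=-640. Local minima of Q: Q(-3)=189, Q(3)=-675.
So the global minimum of F is P(4) + Q(3) + 4 = -640 − 675 + 4 = -1311, attained at (4, 3).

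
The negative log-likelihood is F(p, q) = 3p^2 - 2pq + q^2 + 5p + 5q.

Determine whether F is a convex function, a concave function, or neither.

F is quadratic, so its Hessian is the constant matrix H = [[6, -2], [-2, 2]].
det(H) = 8, tr(H) = 8.
det(H) > 0 and tr(H) > 0, so H is positive definite everywhere: convex.

convex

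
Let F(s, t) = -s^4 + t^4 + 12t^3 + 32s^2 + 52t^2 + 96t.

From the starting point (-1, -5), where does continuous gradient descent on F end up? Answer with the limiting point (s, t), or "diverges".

F is separable, so gradient descent decouples: s follows -∂F/∂s, t follows -∂F/∂t.
∂F/∂s = -4s(s - 4)(s + 4); at s=-1 this is -60, so s increases.
∂F/∂t = 4(t + 2)(t + 3)(t + 4); at t=-5 this is -24, so t increases.
s converges to its nearest critical value 0 (a local min of the s-part); t converges to -4. The iterate converges to (0, -4).

(0, -4)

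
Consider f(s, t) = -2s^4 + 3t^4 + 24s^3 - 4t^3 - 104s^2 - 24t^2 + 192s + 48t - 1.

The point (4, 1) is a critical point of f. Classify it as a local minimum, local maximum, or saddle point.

local maximum

The mixed partial ∂²f/∂s∂t is 0, so the Hessian at any point is diag(f_ss, f_tt) = diag(8(-3s^2 + 18s - 26), 12(3t^2 - 2t - 4)).
At (4, 1): H = diag(-16, -36).
Both eigenvalues are negative, so H is negative definite: a local maximum.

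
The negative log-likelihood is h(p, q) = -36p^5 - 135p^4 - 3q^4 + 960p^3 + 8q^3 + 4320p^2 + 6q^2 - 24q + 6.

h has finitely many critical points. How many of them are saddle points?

h separates as a function of p plus a function of q, so ∇h=0 decouples.
∂h/∂p = -180p(p - 4)(p + 3)(p + 4) = 0 at p ∈ {-4, -3, 0, 4}; ∂h/∂q = -12(q - 2)(q - 1)(q + 1) = 0 at q ∈ {-1, 1, 2}.
The Hessian is diagonal: diag(h_pp, h_qq). Second derivatives: h_pp(-4)=5760, h_pp(-3)=-3780, h_pp(0)=8640, h_pp(4)=-40320; h_qq(-1)=-72, h_qq(1)=24, h_qq(2)=-36.
Saddle points occur where the two diagonal entries have opposite signs: (-4, -1), (-4, 2), (-3, 1), (0, -1), (0, 2), (4, 1). Count: 6.

6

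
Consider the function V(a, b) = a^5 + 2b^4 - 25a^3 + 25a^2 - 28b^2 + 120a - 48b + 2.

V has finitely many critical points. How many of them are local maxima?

V separates as a function of a plus a function of b, so ∇V=0 decouples.
∂V/∂a = 5(a - 3)(a - 2)(a + 1)(a + 4) = 0 at a ∈ {-4, -1, 2, 3}; ∂V/∂b = 8(b - 3)(b + 1)(b + 2) = 0 at b ∈ {-2, -1, 3}.
The Hessian is diagonal: diag(V_aa, V_bb). Second derivatives: V_aa(-4)=-630, V_aa(-1)=180, V_aa(2)=-90, V_aa(3)=140; V_bb(-2)=40, V_bb(-1)=-32, V_bb(3)=160.
Local maxima occur where both diagonal entries negative: (-4, -1), (2, -1). Count: 2.

2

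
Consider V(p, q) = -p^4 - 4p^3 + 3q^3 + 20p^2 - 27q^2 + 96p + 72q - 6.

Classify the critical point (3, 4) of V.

saddle point

The mixed partial ∂²V/∂p∂q is 0, so the Hessian at any point is diag(V_pp, V_qq) = diag(4(-3p^2 - 6p + 10), 18(q - 3)).
At (3, 4): H = diag(-140, 18).
The eigenvalues have opposite signs, so H is indefinite: a saddle point.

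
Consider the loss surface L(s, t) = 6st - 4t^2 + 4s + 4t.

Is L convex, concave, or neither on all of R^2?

L is quadratic, so its Hessian is the constant matrix H = [[0, 6], [6, -8]].
det(H) = -36, tr(H) = -8.
det(H) < 0, so H is indefinite: neither convex nor concave.

neither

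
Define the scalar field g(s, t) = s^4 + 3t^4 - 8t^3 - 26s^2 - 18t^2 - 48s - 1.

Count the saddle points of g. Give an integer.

4

g separates as a function of s plus a function of t, so ∇g=0 decouples.
∂g/∂s = 4(s - 4)(s + 1)(s + 3) = 0 at s ∈ {-3, -1, 4}; ∂g/∂t = 12t(t - 3)(t + 1) = 0 at t ∈ {-1, 0, 3}.
The Hessian is diagonal: diag(g_ss, g_tt). Second derivatives: g_ss(-3)=56, g_ss(-1)=-40, g_ss(4)=140; g_tt(-1)=48, g_tt(0)=-36, g_tt(3)=144.
Saddle points occur where the two diagonal entries have opposite signs: (-3, 0), (-1, -1), (-1, 3), (4, 0). Count: 4.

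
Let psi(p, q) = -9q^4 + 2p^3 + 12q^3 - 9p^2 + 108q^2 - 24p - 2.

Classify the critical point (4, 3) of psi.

saddle point

The mixed partial ∂²psi/∂p∂q is 0, so the Hessian at any point is diag(psi_pp, psi_qq) = diag(6(2p - 3), 36(-3q^2 + 2q + 6)).
At (4, 3): H = diag(30, -540).
The eigenvalues have opposite signs, so H is indefinite: a saddle point.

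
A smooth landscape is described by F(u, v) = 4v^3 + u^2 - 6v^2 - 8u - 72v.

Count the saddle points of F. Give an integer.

1

F separates as a function of u plus a function of v, so ∇F=0 decouples.
∂F/∂u = 2(u - 4) = 0 at u ∈ {4}; ∂F/∂v = 12(v - 3)(v + 2) = 0 at v ∈ {-2, 3}.
The Hessian is diagonal: diag(F_uu, F_vv). Second derivatives: F_uu(4)=2; F_vv(-2)=-60, F_vv(3)=60.
Saddle points occur where the two diagonal entries have opposite signs: (4, -2). Count: 1.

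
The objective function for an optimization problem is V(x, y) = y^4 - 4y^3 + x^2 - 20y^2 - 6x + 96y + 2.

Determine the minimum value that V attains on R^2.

-286

V(x,y) separates as P(x) + Q(y) + 2, so its minimum is min P + min Q + 2.
P'(x) = 2x - 6 vanishes at x ∈ {3}; Q'(y) = 4(y - 4)(y - 2)(y + 3) vanishes at y ∈ {-3, 2, 4}.
Local minima of P (where P''>0): P(3)=-9. Local minima of Q: Q(-3)=-279, Q(4)=64.
So the global minimum of V is P(3) + Q(-3) + 2 = -9 − 279 + 2 = -286, attained at (3, -3).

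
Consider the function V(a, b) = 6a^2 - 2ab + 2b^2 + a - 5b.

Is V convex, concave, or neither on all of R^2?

convex

V is quadratic, so its Hessian is the constant matrix H = [[12, -2], [-2, 4]].
det(H) = 44, tr(H) = 16.
det(H) > 0 and tr(H) > 0, so H is positive definite everywhere: convex.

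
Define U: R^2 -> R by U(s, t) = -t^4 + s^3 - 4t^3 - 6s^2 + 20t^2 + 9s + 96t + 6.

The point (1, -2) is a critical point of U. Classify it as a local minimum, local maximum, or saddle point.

saddle point

The mixed partial ∂²U/∂s∂t is 0, so the Hessian at any point is diag(U_ss, U_tt) = diag(6(s - 2), 4(-3t^2 - 6t + 10)).
At (1, -2): H = diag(-6, 40).
The eigenvalues have opposite signs, so H is indefinite: a saddle point.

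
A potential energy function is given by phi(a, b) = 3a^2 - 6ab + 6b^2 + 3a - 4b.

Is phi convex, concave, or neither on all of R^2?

phi is quadratic, so its Hessian is the constant matrix H = [[6, -6], [-6, 12]].
det(H) = 36, tr(H) = 18.
det(H) > 0 and tr(H) > 0, so H is positive definite everywhere: convex.

convex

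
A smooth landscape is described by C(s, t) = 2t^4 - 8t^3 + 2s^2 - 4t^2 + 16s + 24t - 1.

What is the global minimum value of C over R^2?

C(s,t) separates as P(s) + Q(t) − 1, so its minimum is min P + min Q − 1.
P'(s) = 4s + 16 vanishes at s ∈ {-4}; Q'(t) = 8(t - 3)(t - 1)(t + 1) vanishes at t ∈ {-1, 1, 3}.
Local minima of P (where P''>0): P(-4)=-32. Local minima of Q: Q(-1)=-18, Q(3)=-18.
So the global minimum of C is P(-4) + Q(-1) − 1 = -32 − 18 − 1 = -51, attained at (-4, -1).

-51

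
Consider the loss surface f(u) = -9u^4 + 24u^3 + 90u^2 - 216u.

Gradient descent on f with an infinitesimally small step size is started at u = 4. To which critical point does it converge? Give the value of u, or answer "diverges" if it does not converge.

f'(u) = -36(u - 3)(u - 1)(u + 2), so f'(4) = -648.
Gradient descent moves in the -f' direction, i.e. u is increasing.
There is no critical point above u=4, and f' keeps the same sign, so the iterate runs off to +∞.

diverges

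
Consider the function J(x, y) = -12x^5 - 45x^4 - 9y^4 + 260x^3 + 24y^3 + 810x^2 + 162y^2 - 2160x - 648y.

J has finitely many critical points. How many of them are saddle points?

J separates as a function of x plus a function of y, so ∇J=0 decouples.
∂J/∂x = -60(x - 3)(x - 1)(x + 3)(x + 4) = 0 at x ∈ {-4, -3, 1, 3}; ∂J/∂y = -36(y - 3)(y - 2)(y + 3) = 0 at y ∈ {-3, 2, 3}.
The Hessian is diagonal: diag(J_xx, J_yy). Second derivatives: J_xx(-4)=2100, J_xx(-3)=-1440, J_xx(1)=2400, J_xx(3)=-5040; J_yy(-3)=-1080, J_yy(2)=180, J_yy(3)=-216.
Saddle points occur where the two diagonal entries have opposite signs: (-4, -3), (-4, 3), (-3, 2), (1, -3), (1, 3), (3, 2). Count: 6.

6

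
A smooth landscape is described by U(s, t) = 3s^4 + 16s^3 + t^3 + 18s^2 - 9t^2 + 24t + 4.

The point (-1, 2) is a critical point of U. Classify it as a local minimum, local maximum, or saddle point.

local maximum

The mixed partial ∂²U/∂s∂t is 0, so the Hessian at any point is diag(U_ss, U_tt) = diag(12(3s^2 + 8s + 3), 6(t - 3)).
At (-1, 2): H = diag(-24, -6).
Both eigenvalues are negative, so H is negative definite: a local maximum.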